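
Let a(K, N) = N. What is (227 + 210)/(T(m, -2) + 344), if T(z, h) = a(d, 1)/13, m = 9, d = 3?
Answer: 5681/4473 ≈ 1.2701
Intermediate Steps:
T(z, h) = 1/13
(227 + 210)/(T(m, -2) + 344) = (227 + 210)/(1/13 + 344) = 437/(4473/13) = 437*(13/4473) = 5681/4473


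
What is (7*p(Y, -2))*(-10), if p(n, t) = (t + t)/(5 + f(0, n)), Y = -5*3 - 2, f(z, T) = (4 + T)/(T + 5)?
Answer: 3360/73 ≈ 46.027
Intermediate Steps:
f(z, T) = (4 + T)/(5 + T)
Y = -17 (Y = -15 - 2 = -17)
p(n, t) = 2*t/(5 + (4 + n)/(5 + n)) (p(n, t) = (t + t)/(5 + (4 + n)/(5 + n)) = (2*t)/(5 + (4 + n)/(5 + n)) = 2*t/(5 + (4 + n)/(5 + n)))
(7*p(Y, -2))*(-10) = (7*(2*(-2)*(5 - 17)/(29 + 6*(-17))))*(-10) = (7*(2*(-2)*(-12)/(29 - 102)))*(-10) = (7*(2*(-2)*(-12)/(-73)))*(-10) = (7*(2*(-2)*(-1/73)*(-12)))*(-10) = (7*(-48/73))*(-10) = -336/73*(-10) = 3360/73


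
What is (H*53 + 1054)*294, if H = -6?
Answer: 216384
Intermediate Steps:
(H*53 + 1054)*294 = (-6*53 + 1054)*294 = (-318 + 1054)*294 = 736*294 = 216384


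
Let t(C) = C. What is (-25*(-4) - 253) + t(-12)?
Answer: -165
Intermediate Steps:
(-25*(-4) - 253) + t(-12) = (-25*(-4) - 253) - 12 = (100 - 253) - 12 = -153 - 12 = -165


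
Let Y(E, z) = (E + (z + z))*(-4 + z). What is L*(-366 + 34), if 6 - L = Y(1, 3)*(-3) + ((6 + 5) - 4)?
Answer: 7304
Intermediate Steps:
Y(E, z) = (-4 + z)*(E + 2*z) (Y(E, z) = (E + 2*z)*(-4 + z) = (-4 + z)*(E + 2*z))
L = -22 (L = 6 - ((-8*3 - 4*1 + 2*3² + 1*3)*(-3) + ((6 + 5) - 4)) = 6 - ((-24 - 4 + 2*9 + 3)*(-3) + (11 - 4)) = 6 - ((-24 - 4 + 18 + 3)*(-3) + 7) = 6 - (-7*(-3) + 7) = 6 - (21 + 7) = 6 - 1*28 = 6 - 28 = -22)
L*(-366 + 34) = -22*(-366 + 34) = -22*(-332) = 7304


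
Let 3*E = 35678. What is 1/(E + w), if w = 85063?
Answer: 3/290867 ≈ 1.0314e-5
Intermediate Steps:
E = 35678/3 (E = (⅓)*35678 = 35678/3 ≈ 11893.)
1/(E + w) = 1/(35678/3 + 85063) = 1/(290867/3) = 3/290867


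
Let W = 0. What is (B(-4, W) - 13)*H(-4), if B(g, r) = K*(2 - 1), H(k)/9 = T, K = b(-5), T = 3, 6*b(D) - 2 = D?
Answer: -729/2 ≈ -364.50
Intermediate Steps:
b(D) = ⅓ + D/6
K = -½ (K = ⅓ + (⅙)*(-5) = ⅓ - ⅚ = -½ ≈ -0.50000)
H(k) = 27 (H(k) = 9*3 = 27)
B(g, r) = -½ (B(g, r) = -(2 - 1)/2 = -½*1 = -½)
(B(-4, W) - 13)*H(-4) = (-½ - 13)*27 = -27/2*27 = -729/2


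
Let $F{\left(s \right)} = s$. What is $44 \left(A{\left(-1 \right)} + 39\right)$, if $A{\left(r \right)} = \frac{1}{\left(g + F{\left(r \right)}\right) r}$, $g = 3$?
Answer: $1694$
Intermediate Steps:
$A{\left(r \right)} = \frac{1}{r \left(3 + r\right)}$ ($A{\left(r \right)} = \frac{1}{\left(3 + r\right) r} = \frac{1}{r \left(3 + r\right)}$)
$44 \left(A{\left(-1 \right)} + 39\right) = 44 \left(\frac{1}{\left(-1\right) \left(3 - 1\right)} + 39\right) = 44 \left(- \frac{1}{2} + 39\right) = 44 \cdot \frac{77}{2} = 1694$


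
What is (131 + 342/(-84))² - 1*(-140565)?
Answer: 30708469/196 ≈ 1.5668e+5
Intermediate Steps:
(131 + 342/(-84))² - 1*(-140565) = (131 + 342*(-1/84))² + 140565 = (131 - 57/14)² + 140565 = (1777/14)² + 140565 = 3157729/196 + 140565 = 30708469/196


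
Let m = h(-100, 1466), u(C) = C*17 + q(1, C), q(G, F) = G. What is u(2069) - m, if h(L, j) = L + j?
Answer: 33808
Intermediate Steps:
u(C) = 1 + 17*C (u(C) = C*17 + 1 = 17*C + 1 = 1 + 17*C)
m = 1366 (m = -100 + 1466 = 1366)
u(2069) - m = (1 + 17*2069) - 1*1366 = (1 + 35173) - 1366 = 35174 - 1366 = 33808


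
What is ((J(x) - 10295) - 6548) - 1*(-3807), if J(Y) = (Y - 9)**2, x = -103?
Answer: -492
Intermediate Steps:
J(Y) = (-9 + Y)**2
((J(x) - 10295) - 6548) - 1*(-3807) = (((-9 - 103)**2 - 10295) - 6548) - 1*(-3807) = (((-112)**2 - 10295) - 6548) + 3807 = ((12544 - 10295) - 6548) + 3807 = (2249 - 6548) + 3807 = -4299 + 3807 = -492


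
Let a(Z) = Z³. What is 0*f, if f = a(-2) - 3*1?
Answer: 0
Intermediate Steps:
f = -11 (f = (-2)³ - 3*1 = -8 - 3 = -11)
0*f = 0*(-11) = 0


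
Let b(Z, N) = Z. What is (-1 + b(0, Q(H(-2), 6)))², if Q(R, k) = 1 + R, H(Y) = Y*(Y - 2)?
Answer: 1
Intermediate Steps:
H(Y) = Y*(-2 + Y)
(-1 + b(0, Q(H(-2), 6)))² = (-1 + 0)² = (-1)² = 1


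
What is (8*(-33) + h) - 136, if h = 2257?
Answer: 1857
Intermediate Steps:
(8*(-33) + h) - 136 = (8*(-33) + 2257) - 136 = (-264 + 2257) - 136 = 1993 - 136 = 1857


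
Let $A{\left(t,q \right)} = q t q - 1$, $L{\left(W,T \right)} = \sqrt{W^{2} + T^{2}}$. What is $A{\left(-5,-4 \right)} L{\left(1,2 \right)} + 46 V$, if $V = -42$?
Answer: $-1932 - 81 \sqrt{5} \approx -2113.1$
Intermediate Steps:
$L{\left(W,T \right)} = \sqrt{T^{2} + W^{2}}$
$A{\left(t,q \right)} = -1 + t q^{2}$ ($A{\left(t,q \right)} = t q^{2} - 1 = -1 + t q^{2}$)
$A{\left(-5,-4 \right)} L{\left(1,2 \right)} + 46 V = \left(-1 - 5 \left(-4\right)^{2}\right) \sqrt{2^{2} + 1^{2}} + 46 \left(-42\right) = \left(-1 - 80\right) \sqrt{4 + 1} - 1932 = \left(-1 - 80\right) \sqrt{5} - 1932 = - 81 \sqrt{5} - 1932 = -1932 - 81 \sqrt{5}$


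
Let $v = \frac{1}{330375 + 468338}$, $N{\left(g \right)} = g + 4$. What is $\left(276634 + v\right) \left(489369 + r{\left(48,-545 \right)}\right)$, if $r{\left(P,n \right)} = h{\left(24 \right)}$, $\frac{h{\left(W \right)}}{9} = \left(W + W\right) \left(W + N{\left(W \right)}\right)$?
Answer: $\frac{113090101240284819}{798713} \approx 1.4159 \cdot 10^{11}$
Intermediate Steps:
$N{\left(g \right)} = 4 + g$
$h{\left(W \right)} = 18 W \left(4 + 2 W\right)$ ($h{\left(W \right)} = 9 \left(W + W\right) \left(W + \left(4 + W\right)\right) = 9 \cdot 2 W \left(4 + 2 W\right) = 18 W \left(4 + 2 W\right)$)
$r{\left(P,n \right)} = 22464$ ($r{\left(P,n \right)} = 36 \cdot 24 \left(2 + 24\right) = 36 \cdot 24 \cdot 26 = 22464$)
$v = \frac{1}{798713} \approx 1.252 \cdot 10^{-6}$
$\left(276634 + v\right) \left(489369 + r{\left(48,-545 \right)}\right) = \left(276634 + \frac{1}{798713}\right) \left(489369 + 22464\right) = \frac{220951172043}{798713} \cdot 511833 = \frac{113090101240284819}{798713}$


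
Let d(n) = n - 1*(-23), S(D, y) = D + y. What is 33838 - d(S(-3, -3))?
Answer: 33821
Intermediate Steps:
d(n) = 23 + n (d(n) = n + 23 = 23 + n)
33838 - d(S(-3, -3)) = 33838 - (23 + (-3 - 3)) = 33838 - (23 - 6) = 33838 - 1*17 = 33838 - 17 = 33821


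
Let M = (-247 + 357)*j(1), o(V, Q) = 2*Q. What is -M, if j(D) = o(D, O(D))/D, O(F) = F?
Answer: -220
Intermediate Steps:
j(D) = 2 (j(D) = (2*D)/D = 2)
M = 220 (M = (-247 + 357)*2 = 110*2 = 220)
-M = -1*220 = -220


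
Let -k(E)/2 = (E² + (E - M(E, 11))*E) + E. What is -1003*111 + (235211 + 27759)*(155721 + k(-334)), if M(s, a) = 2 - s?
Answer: -135241111843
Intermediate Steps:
k(E) = -2*E - 2*E² - 2*E*(-2 + 2*E) (k(E) = -2*((E² + (E - (2 - E))*E) + E) = -2*((E² + (E + (-2 + E))*E) + E) = -2*((E² + (-2 + 2*E)*E) + E) = -2*((E² + E*(-2 + 2*E)) + E) = -2*(E + E² + E*(-2 + 2*E)) = -2*E - 2*E² - 2*E*(-2 + 2*E))
-1003*111 + (235211 + 27759)*(155721 + k(-334)) = -1003*111 + (235211 + 27759)*(155721 + 2*(-334)*(1 - 3*(-334))) = -111333 + 262970*(155721 + 2*(-334)*(1 + 1002)) = -111333 + 262970*(155721 + 2*(-334)*1003) = -111333 + 262970*(155721 - 670004) = -111333 + 262970*(-514283) = -111333 - 135241000510 = -135241111843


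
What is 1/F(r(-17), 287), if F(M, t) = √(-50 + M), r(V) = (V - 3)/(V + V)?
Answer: -I*√3570/420 ≈ -0.14226*I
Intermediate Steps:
r(V) = (-3 + V)/(2*V) (r(V) = (-3 + V)/((2*V)) = (-3 + V)*(1/(2*V)) = (-3 + V)/(2*V))
1/F(r(-17), 287) = 1/(√(-50 + (½)*(-3 - 17)/(-17))) = 1/(√(-50 + (½)*(-1/17)*(-20))) = 1/(√(-50 + 10/17)) = 1/(√(-840/17)) = 1/(2*I*√3570/17) = -I*√3570/420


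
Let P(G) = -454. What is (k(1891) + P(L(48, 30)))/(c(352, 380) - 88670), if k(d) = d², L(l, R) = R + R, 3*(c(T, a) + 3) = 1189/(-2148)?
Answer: -23040051588/571410001 ≈ -40.321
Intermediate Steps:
c(T, a) = -20521/6444 (c(T, a) = -3 + (1189/(-2148))/3 = -3 + (1189*(-1/2148))/3 = -3 + (⅓)*(-1189/2148) = -3 - 1189/6444 = -20521/6444)
L(l, R) = 2*R
(k(1891) + P(L(48, 30)))/(c(352, 380) - 88670) = (1891² - 454)/(-20521/6444 - 88670) = (3575881 - 454)/(-571410001/6444) = 3575427*(-6444/571410001) = -23040051588/571410001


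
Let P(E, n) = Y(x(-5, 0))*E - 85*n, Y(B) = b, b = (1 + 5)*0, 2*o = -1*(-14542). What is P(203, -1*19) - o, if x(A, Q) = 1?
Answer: -5656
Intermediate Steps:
o = 7271 (o = (-1*(-14542))/2 = (½)*14542 = 7271)
b = 0 (b = 6*0 = 0)
Y(B) = 0
P(E, n) = -85*n (P(E, n) = 0*E - 85*n = 0 - 85*n = -85*n)
P(203, -1*19) - o = -(-85)*19 - 1*7271 = -85*(-19) - 7271 = 1615 - 7271 = -5656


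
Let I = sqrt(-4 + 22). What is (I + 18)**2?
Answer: 342 + 108*sqrt(2) ≈ 494.73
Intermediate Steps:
I = 3*sqrt(2) (I = sqrt(18) = 3*sqrt(2) ≈ 4.2426)
(I + 18)**2 = (3*sqrt(2) + 18)**2 = (18 + 3*sqrt(2))**2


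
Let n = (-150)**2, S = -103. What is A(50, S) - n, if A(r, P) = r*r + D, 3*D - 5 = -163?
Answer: -60158/3 ≈ -20053.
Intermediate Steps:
D = -158/3 (D = 5/3 + (1/3)*(-163) = 5/3 - 163/3 = -158/3 ≈ -52.667)
n = 22500
A(r, P) = -158/3 + r**2 (A(r, P) = r*r - 158/3 = r**2 - 158/3 = -158/3 + r**2)
A(50, S) - n = (-158/3 + 50**2) - 1*22500 = (-158/3 + 2500) - 22500 = 7342/3 - 22500 = -60158/3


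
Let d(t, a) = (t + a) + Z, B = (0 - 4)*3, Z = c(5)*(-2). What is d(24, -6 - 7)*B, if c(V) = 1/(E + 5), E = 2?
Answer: -900/7 ≈ -128.57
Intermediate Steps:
c(V) = ⅐ (c(V) = 1/(2 + 5) = 1/7 = ⅐)
Z = -2/7 (Z = (⅐)*(-2) = -2/7 ≈ -0.28571)
B = -12 (B = -4*3 = -12)
d(t, a) = -2/7 + a + t (d(t, a) = (t + a) - 2/7 = (a + t) - 2/7 = -2/7 + a + t)
d(24, -6 - 7)*B = (-2/7 + (-6 - 7) + 24)*(-12) = (-2/7 - 13 + 24)*(-12) = (75/7)*(-12) = -900/7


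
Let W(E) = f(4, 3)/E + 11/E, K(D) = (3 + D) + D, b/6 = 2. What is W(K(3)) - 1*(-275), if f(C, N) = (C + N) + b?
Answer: 835/3 ≈ 278.33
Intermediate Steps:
b = 12 (b = 6*2 = 12)
K(D) = 3 + 2*D
f(C, N) = 12 + C + N (f(C, N) = (C + N) + 12 = 12 + C + N)
W(E) = 30/E (W(E) = (12 + 4 + 3)/E + 11/E = 19/E + 11/E = 30/E)
W(K(3)) - 1*(-275) = 30/(3 + 2*3) - 1*(-275) = 30/(3 + 6) + 275 = 30/9 + 275 = 30*(⅑) + 275 = 10/3 + 275 = 835/3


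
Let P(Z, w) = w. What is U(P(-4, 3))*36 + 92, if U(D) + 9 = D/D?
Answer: -196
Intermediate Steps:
U(D) = -8 (U(D) = -9 + D/D = -9 + 1 = -8)
U(P(-4, 3))*36 + 92 = -8*36 + 92 = -288 + 92 = -196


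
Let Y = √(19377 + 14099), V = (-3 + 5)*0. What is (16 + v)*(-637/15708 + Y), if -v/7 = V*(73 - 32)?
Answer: -364/561 + 32*√8369 ≈ 2926.8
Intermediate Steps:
V = 0 (V = 2*0 = 0)
v = 0 (v = -0*(73 - 32) = -0*41 = -7*0 = 0)
Y = 2*√8369 (Y = √33476 = 2*√8369 ≈ 182.96)
(16 + v)*(-637/15708 + Y) = (16 + 0)*(-637/15708 + 2*√8369) = 16*(-637*1/15708 + 2*√8369) = 16*(-91/2244 + 2*√8369) = -364/561 + 32*√8369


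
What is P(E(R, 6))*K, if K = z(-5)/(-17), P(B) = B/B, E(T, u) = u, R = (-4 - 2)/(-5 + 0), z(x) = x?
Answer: 5/17 ≈ 0.29412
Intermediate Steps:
R = 6/5 (R = -6/(-5) = -6*(-1/5) = 6/5 ≈ 1.2000)
P(B) = 1
K = 5/17 (K = -5/(-17) = -5*(-1/17) = 5/17 ≈ 0.29412)
P(E(R, 6))*K = 1*(5/17) = 5/17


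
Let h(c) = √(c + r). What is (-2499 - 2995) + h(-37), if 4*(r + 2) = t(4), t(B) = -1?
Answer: -5494 + I*√157/2 ≈ -5494.0 + 6.265*I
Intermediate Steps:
r = -9/4 (r = -2 + (¼)*(-1) = -2 - ¼ = -9/4 ≈ -2.2500)
h(c) = √(-9/4 + c) (h(c) = √(c - 9/4) = √(-9/4 + c))
(-2499 - 2995) + h(-37) = (-2499 - 2995) + √(-9 + 4*(-37))/2 = -5494 + √(-9 - 148)/2 = -5494 + √(-157)/2 = -5494 + (I*√157)/2 = -5494 + I*√157/2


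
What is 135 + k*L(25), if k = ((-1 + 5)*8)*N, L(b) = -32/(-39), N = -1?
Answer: 4241/39 ≈ 108.74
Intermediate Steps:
L(b) = 32/39 (L(b) = -32*(-1/39) = 32/39)
k = -32 (k = ((-1 + 5)*8)*(-1) = (4*8)*(-1) = 32*(-1) = -32)
135 + k*L(25) = 135 - 32*32/39 = 135 - 1024/39 = 4241/39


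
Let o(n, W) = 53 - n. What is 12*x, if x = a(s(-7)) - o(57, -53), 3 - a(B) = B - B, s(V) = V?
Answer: 84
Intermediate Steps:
a(B) = 3 (a(B) = 3 - (B - B) = 3 - 1*0 = 3 + 0 = 3)
x = 7 (x = 3 - (53 - 1*57) = 3 - (53 - 57) = 3 - 1*(-4) = 3 + 4 = 7)
12*x = 12*7 = 84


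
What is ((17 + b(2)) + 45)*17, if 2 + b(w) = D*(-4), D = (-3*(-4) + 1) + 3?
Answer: -68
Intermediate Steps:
D = 16 (D = (12 + 1) + 3 = 13 + 3 = 16)
b(w) = -66 (b(w) = -2 + 16*(-4) = -2 - 64 = -66)
((17 + b(2)) + 45)*17 = ((17 - 66) + 45)*17 = (-49 + 45)*17 = -4*17 = -68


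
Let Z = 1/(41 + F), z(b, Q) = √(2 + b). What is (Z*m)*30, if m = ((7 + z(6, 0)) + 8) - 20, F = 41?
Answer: -75/41 + 30*√2/41 ≈ -0.79448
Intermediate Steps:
Z = 1/82 (Z = 1/(41 + 41) = 1/82 ≈ 0.012195)
m = -5 + 2*√2 (m = ((7 + √(2 + 6)) + 8) - 20 = ((7 + √8) + 8) - 20 = ((7 + 2*√2) + 8) - 20 = (15 + 2*√2) - 20 = -5 + 2*√2 ≈ -2.1716)
(Z*m)*30 = ((-5 + 2*√2)/82)*30 = (-5/82 + √2/41)*30 = -75/41 + 30*√2/41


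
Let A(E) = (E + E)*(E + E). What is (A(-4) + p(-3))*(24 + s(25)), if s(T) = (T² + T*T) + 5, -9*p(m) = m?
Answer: 246847/3 ≈ 82282.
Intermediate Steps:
p(m) = -m/9
A(E) = 4*E² (A(E) = (2*E)*(2*E) = 4*E²)
s(T) = 5 + 2*T² (s(T) = (T² + T²) + 5 = 2*T² + 5 = 5 + 2*T²)
(A(-4) + p(-3))*(24 + s(25)) = (4*(-4)² - ⅑*(-3))*(24 + (5 + 2*25²)) = (4*16 + ⅓)*(24 + (5 + 2*625)) = (64 + ⅓)*(24 + (5 + 1250)) = 193*(24 + 1255)/3 = (193/3)*1279 = 246847/3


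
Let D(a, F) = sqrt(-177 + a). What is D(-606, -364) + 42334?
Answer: 42334 + 3*I*sqrt(87) ≈ 42334.0 + 27.982*I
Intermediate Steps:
D(-606, -364) + 42334 = sqrt(-177 - 606) + 42334 = sqrt(-783) + 42334 = 3*I*sqrt(87) + 42334 = 42334 + 3*I*sqrt(87)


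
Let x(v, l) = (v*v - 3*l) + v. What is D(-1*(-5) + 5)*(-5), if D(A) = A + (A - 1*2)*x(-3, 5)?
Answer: 310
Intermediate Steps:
x(v, l) = v + v² - 3*l (x(v, l) = (v² - 3*l) + v = v + v² - 3*l)
D(A) = 18 - 8*A (D(A) = A + (A - 1*2)*(-3 + (-3)² - 3*5) = A + (A - 2)*(-3 + 9 - 15) = A + (-2 + A)*(-9) = A + (18 - 9*A) = 18 - 8*A)
D(-1*(-5) + 5)*(-5) = (18 - 8*(-1*(-5) + 5))*(-5) = (18 - 8*(5 + 5))*(-5) = (18 - 8*10)*(-5) = (18 - 80)*(-5) = -62*(-5) = 310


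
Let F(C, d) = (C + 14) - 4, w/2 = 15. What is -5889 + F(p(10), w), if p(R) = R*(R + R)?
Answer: -5679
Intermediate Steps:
p(R) = 2*R² (p(R) = R*(2*R) = 2*R²)
w = 30 (w = 2*15 = 30)
F(C, d) = 10 + C (F(C, d) = (14 + C) - 4 = 10 + C)
-5889 + F(p(10), w) = -5889 + (10 + 2*10²) = -5889 + (10 + 2*100) = -5889 + (10 + 200) = -5889 + 210 = -5679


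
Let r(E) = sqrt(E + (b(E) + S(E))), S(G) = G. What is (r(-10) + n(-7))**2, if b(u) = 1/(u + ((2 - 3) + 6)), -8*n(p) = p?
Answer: -6219/320 + 7*I*sqrt(505)/20 ≈ -19.434 + 7.8653*I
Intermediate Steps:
n(p) = -p/8
b(u) = 1/(5 + u) (b(u) = 1/(u + (-1 + 6)) = 1/(u + 5) = 1/(5 + u))
r(E) = sqrt(1/(5 + E) + 2*E) (r(E) = sqrt(E + (1/(5 + E) + E)) = sqrt(E + (E + 1/(5 + E))) = sqrt(1/(5 + E) + 2*E))
(r(-10) + n(-7))**2 = (sqrt((1 + 2*(-10)*(5 - 10))/(5 - 10)) - 1/8*(-7))**2 = (sqrt((1 + 2*(-10)*(-5))/(-5)) + 7/8)**2 = (sqrt(-(1 + 100)/5) + 7/8)**2 = (sqrt(-1/5*101) + 7/8)**2 = (sqrt(-101/5) + 7/8)**2 = (I*sqrt(505)/5 + 7/8)**2 = (7/8 + I*sqrt(505)/5)**2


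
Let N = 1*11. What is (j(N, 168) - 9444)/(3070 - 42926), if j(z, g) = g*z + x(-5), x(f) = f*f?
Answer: 7571/39856 ≈ 0.18996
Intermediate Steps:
N = 11
x(f) = f²
j(z, g) = 25 + g*z (j(z, g) = g*z + (-5)² = g*z + 25 = 25 + g*z)
(j(N, 168) - 9444)/(3070 - 42926) = ((25 + 168*11) - 9444)/(3070 - 42926) = ((25 + 1848) - 9444)/(-39856) = (1873 - 9444)*(-1/39856) = -7571*(-1/39856) = 7571/39856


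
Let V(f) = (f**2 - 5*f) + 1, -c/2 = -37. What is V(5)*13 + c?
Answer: 87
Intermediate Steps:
c = 74 (c = -2*(-37) = 74)
V(f) = 1 + f**2 - 5*f
V(5)*13 + c = (1 + 5**2 - 5*5)*13 + 74 = (1 + 25 - 25)*13 + 74 = 1*13 + 74 = 13 + 74 = 87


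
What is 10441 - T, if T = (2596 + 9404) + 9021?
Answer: -10580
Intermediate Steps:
T = 21021 (T = 12000 + 9021 = 21021)
10441 - T = 10441 - 1*21021 = 10441 - 21021 = -10580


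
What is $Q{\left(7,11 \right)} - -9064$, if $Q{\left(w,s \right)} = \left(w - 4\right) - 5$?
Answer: $9062$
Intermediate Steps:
$Q{\left(w,s \right)} = -9 + w$ ($Q{\left(w,s \right)} = \left(-4 + w\right) - 5 = -9 + w$)
$Q{\left(7,11 \right)} - -9064 = \left(-9 + 7\right) - -9064 = -2 + 9064 = 9062$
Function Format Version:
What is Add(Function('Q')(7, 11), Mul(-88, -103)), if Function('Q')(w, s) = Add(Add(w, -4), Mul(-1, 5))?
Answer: 9062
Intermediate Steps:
Function('Q')(w, s) = Add(-9, w) (Function('Q')(w, s) = Add(Add(-4, w), -5) = Add(-9, w))
Add(Function('Q')(7, 11), Mul(-88, -103)) = Add(Add(-9, 7), Mul(-88, -103)) = Add(-2, 9064) = 9062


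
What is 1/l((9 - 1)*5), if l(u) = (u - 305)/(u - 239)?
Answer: 199/265 ≈ 0.75094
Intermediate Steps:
l(u) = (-305 + u)/(-239 + u)
1/l((9 - 1)*5) = 1/((-305 + (9 - 1)*5)/(-239 + (9 - 1)*5)) = 1/((-305 + 8*5)/(-239 + 8*5)) = 1/((-305 + 40)/(-239 + 40)) = 1/(-265/(-199)) = 1/(-1/199*(-265)) = 1/(265/199) = 199/265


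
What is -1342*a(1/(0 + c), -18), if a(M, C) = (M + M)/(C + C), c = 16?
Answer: 671/144 ≈ 4.6597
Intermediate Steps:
a(M, C) = M/C (a(M, C) = (2*M)/((2*C)) = (2*M)*(1/(2*C)) = M/C)
-1342*a(1/(0 + c), -18) = -1342/((0 + 16)*(-18)) = -1342*(-1)/(16*18) = -671*(-1)/(8*18) = -1342*(-1/288) = 671/144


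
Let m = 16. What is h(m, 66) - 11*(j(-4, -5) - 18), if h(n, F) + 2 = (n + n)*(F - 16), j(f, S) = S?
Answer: 1851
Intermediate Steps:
h(n, F) = -2 + 2*n*(-16 + F) (h(n, F) = -2 + (n + n)*(F - 16) = -2 + (2*n)*(-16 + F) = -2 + 2*n*(-16 + F))
h(m, 66) - 11*(j(-4, -5) - 18) = (-2 - 32*16 + 2*66*16) - 11*(-5 - 18) = (-2 - 512 + 2112) - 11*(-23) = 1598 + 253 = 1851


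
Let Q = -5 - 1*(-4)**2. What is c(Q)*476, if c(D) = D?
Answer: -9996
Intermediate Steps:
Q = -21 (Q = -5 - 1*16 = -5 - 16 = -21)
c(Q)*476 = -21*476 = -9996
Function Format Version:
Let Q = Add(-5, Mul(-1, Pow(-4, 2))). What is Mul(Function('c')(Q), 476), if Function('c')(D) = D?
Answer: -9996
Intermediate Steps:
Q = -21 (Q = Add(-5, Mul(-1, 16)) = Add(-5, -16) = -21)
Mul(Function('c')(Q), 476) = Mul(-21, 476) = -9996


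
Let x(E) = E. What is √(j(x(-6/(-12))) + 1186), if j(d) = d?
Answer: √4746/2 ≈ 34.446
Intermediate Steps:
√(j(x(-6/(-12))) + 1186) = √(-6/(-12) + 1186) = √(-6*(-1/12) + 1186) = √(½ + 1186) = √(2373/2) = √4746/2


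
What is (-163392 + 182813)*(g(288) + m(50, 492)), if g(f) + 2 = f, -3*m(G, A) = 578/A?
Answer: 4093538959/738 ≈ 5.5468e+6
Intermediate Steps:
m(G, A) = -578/(3*A)
g(f) = -2 + f
(-163392 + 182813)*(g(288) + m(50, 492)) = (-163392 + 182813)*((-2 + 288) - 578/3/492) = 19421*(286 - 578/3*1/492) = 19421*(286 - 289/738) = 19421*(210779/738) = 4093538959/738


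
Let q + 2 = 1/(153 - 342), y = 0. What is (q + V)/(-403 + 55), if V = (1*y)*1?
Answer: 379/65772 ≈ 0.0057623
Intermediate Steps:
q = -379/189 (q = -2 + 1/(153 - 342) = -2 + 1/(-189) = -2 - 1/189 = -379/189 ≈ -2.0053)
V = 0 (V = (1*0)*1 = 0*1 = 0)
(q + V)/(-403 + 55) = (-379/189 + 0)/(-403 + 55) = -379/189/(-348) = -379/189*(-1/348) = 379/65772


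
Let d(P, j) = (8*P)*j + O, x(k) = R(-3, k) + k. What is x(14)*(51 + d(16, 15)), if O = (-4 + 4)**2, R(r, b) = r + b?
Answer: 49275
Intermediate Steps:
R(r, b) = b + r
O = 0 (O = 0**2 = 0)
x(k) = -3 + 2*k (x(k) = (k - 3) + k = (-3 + k) + k = -3 + 2*k)
d(P, j) = 8*P*j (d(P, j) = (8*P)*j + 0 = 8*P*j + 0 = 8*P*j)
x(14)*(51 + d(16, 15)) = (-3 + 2*14)*(51 + 8*16*15) = (-3 + 28)*(51 + 1920) = 25*1971 = 49275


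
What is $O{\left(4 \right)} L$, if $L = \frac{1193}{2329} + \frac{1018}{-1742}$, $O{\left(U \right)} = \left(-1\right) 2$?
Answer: $\frac{292716}{2028559} \approx 0.1443$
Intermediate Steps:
$O{\left(U \right)} = -2$
$L = - \frac{146358}{2028559}$ ($L = 1193 \cdot \frac{1}{2329} + 1018 \left(- \frac{1}{1742}\right) = \frac{1193}{2329} - \frac{509}{871} = - \frac{146358}{2028559} \approx -0.072149$)
$O{\left(4 \right)} L = \left(-2\right) \left(- \frac{146358}{2028559}\right) = \frac{292716}{2028559}$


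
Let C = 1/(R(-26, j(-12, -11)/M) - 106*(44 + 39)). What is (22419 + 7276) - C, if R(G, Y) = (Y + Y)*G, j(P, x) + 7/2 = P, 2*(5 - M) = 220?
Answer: 27455878325/924596 ≈ 29695.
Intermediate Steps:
M = -105 (M = 5 - 1/2*220 = 5 - 110 = -105)
j(P, x) = -7/2 + P
R(G, Y) = 2*G*Y (R(G, Y) = (2*Y)*G = 2*G*Y)
C = -105/924596 (C = 1/(2*(-26)*((-7/2 - 12)/(-105)) - 106*(44 + 39)) = 1/(2*(-26)*(-31/2*(-1/105)) - 106*83) = 1/(2*(-26)*(31/210) - 8798) = 1/(-806/105 - 8798) = 1/(-924596/105) = -105/924596 ≈ -0.00011356)
(22419 + 7276) - C = (22419 + 7276) - 1*(-105/924596) = 29695 + 105/924596 = 27455878325/924596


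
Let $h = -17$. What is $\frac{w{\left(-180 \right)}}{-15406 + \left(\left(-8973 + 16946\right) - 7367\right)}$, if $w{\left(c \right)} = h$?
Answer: $\frac{17}{14800} \approx 0.0011486$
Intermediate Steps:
$w{\left(c \right)} = -17$
$\frac{w{\left(-180 \right)}}{-15406 + \left(\left(-8973 + 16946\right) - 7367\right)} = - \frac{17}{-15406 + \left(\left(-8973 + 16946\right) - 7367\right)} = - \frac{17}{-15406 + \left(7973 - 7367\right)} = - \frac{17}{-15406 + 606} = - \frac{17}{-14800} = \left(-17\right) \left(- \frac{1}{14800}\right) = \frac{17}{14800}$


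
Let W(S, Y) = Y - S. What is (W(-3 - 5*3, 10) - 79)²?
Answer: 2601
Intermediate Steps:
(W(-3 - 5*3, 10) - 79)² = ((10 - (-3 - 5*3)) - 79)² = ((10 - (-3 - 15)) - 79)² = ((10 - 1*(-18)) - 79)² = ((10 + 18) - 79)² = (28 - 79)² = (-51)² = 2601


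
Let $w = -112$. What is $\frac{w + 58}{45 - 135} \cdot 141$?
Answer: $\frac{423}{5} \approx 84.6$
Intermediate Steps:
$\frac{w + 58}{45 - 135} \cdot 141 = \frac{-112 + 58}{45 - 135} \cdot 141 = - \frac{54}{-90} \cdot 141 = \left(-54\right) \left(- \frac{1}{90}\right) 141 = \frac{3}{5} \cdot 141 = \frac{423}{5}$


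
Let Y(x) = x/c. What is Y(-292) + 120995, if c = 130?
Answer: 7864529/65 ≈ 1.2099e+5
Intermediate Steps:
Y(x) = x/130
Y(-292) + 120995 = (1/130)*(-292) + 120995 = -146/65 + 120995 = 7864529/65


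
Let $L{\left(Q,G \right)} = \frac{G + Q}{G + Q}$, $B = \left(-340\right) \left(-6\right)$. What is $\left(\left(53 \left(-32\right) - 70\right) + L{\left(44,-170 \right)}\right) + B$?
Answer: $275$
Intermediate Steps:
$B = 2040$
$L{\left(Q,G \right)} = 1$
$\left(\left(53 \left(-32\right) - 70\right) + L{\left(44,-170 \right)}\right) + B = \left(\left(53 \left(-32\right) - 70\right) + 1\right) + 2040 = \left(\left(-1696 - 70\right) + 1\right) + 2040 = \left(-1766 + 1\right) + 2040 = -1765 + 2040 = 275$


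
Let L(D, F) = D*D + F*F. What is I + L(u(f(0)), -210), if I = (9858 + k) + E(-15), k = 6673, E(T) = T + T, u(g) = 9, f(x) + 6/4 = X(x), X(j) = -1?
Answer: 60682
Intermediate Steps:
f(x) = -5/2 (f(x) = -3/2 - 1 = -5/2)
E(T) = 2*T
L(D, F) = D² + F²
I = 16501 (I = (9858 + 6673) + 2*(-15) = 16531 - 30 = 16501)
I + L(u(f(0)), -210) = 16501 + (9² + (-210)²) = 16501 + (81 + 44100) = 16501 + 44181 = 60682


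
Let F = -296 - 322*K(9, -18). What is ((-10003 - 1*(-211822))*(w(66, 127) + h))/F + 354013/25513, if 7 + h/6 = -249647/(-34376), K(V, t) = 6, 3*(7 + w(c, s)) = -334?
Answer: 10346938277978877/977016865232 ≈ 10590.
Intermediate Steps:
w(c, s) = -355/3 (w(c, s) = -7 + (⅓)*(-334) = -7 - 334/3 = -355/3)
h = 27045/17188 (h = -42 + 6*(-249647/(-34376)) = -42 + 6*(-249647*(-1/34376)) = -42 + 6*(249647/34376) = -42 + 748941/17188 = 27045/17188 ≈ 1.5735)
F = -2228 (F = -296 - 322*6 = -296 - 1932 = -2228)
((-10003 - 1*(-211822))*(w(66, 127) + h))/F + 354013/25513 = ((-10003 - 1*(-211822))*(-355/3 + 27045/17188))/(-2228) + 354013/25513 = ((-10003 + 211822)*(-6020605/51564))*(-1/2228) + 354013*(1/25513) = (201819*(-6020605/51564))*(-1/2228) + 354013/25513 = -405024160165/17188*(-1/2228) + 354013/25513 = 405024160165/38294864 + 354013/25513 = 10346938277978877/977016865232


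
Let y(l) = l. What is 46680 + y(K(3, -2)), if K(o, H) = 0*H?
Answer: 46680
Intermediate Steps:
K(o, H) = 0
46680 + y(K(3, -2)) = 46680 + 0 = 46680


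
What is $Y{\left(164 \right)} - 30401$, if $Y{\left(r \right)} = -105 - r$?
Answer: $-30670$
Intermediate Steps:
$Y{\left(164 \right)} - 30401 = \left(-105 - 164\right) - 30401 = -269 - 30401 = -30670$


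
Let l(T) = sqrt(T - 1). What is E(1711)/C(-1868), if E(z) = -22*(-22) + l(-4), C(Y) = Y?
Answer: -121/467 - I*sqrt(5)/1868 ≈ -0.2591 - 0.001197*I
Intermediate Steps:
l(T) = sqrt(-1 + T)
E(z) = 484 + I*sqrt(5) (E(z) = -22*(-22) + sqrt(-1 - 4) = 484 + sqrt(-5) = 484 + I*sqrt(5))
E(1711)/C(-1868) = (484 + I*sqrt(5))/(-1868) = (484 + I*sqrt(5))*(-1/1868) = -121/467 - I*sqrt(5)/1868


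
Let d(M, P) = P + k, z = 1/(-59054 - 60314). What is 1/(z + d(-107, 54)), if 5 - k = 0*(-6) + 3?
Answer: 119368/6684607 ≈ 0.017857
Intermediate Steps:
z = -1/119368 (z = 1/(-119368) = -1/119368 ≈ -8.3775e-6)
k = 2 (k = 5 - (0*(-6) + 3) = 5 - (0 + 3) = 5 - 1*3 = 5 - 3 = 2)
d(M, P) = 2 + P (d(M, P) = P + 2 = 2 + P)
1/(z + d(-107, 54)) = 1/(-1/119368 + (2 + 54)) = 1/(-1/119368 + 56) = 1/(6684607/119368) = 119368/6684607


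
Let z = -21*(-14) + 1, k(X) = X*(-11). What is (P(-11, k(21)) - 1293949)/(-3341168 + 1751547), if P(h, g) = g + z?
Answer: 1293885/1589621 ≈ 0.81396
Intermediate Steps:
k(X) = -11*X
z = 295 (z = 294 + 1 = 295)
P(h, g) = 295 + g (P(h, g) = g + 295 = 295 + g)
(P(-11, k(21)) - 1293949)/(-3341168 + 1751547) = ((295 - 11*21) - 1293949)/(-3341168 + 1751547) = ((295 - 231) - 1293949)/(-1589621) = (64 - 1293949)*(-1/1589621) = -1293885*(-1/1589621) = 1293885/1589621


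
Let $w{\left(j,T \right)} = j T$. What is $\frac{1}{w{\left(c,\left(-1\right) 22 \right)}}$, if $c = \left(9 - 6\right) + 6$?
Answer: $- \frac{1}{198} \approx -0.0050505$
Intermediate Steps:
$c = 9$ ($c = 3 + 6 = 9$)
$w{\left(j,T \right)} = T j$
$\frac{1}{w{\left(c,\left(-1\right) 22 \right)}} = \frac{1}{\left(-1\right) 22 \cdot 9} = \frac{1}{\left(-22\right) 9} = \frac{1}{-198} = - \frac{1}{198}$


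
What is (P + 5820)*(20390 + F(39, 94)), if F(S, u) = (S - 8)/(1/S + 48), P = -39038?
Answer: -1268651193022/1873 ≈ -6.7734e+8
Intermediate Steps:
F(S, u) = (-8 + S)/(48 + 1/S)
(P + 5820)*(20390 + F(39, 94)) = (-39038 + 5820)*(20390 + 39*(-8 + 39)/(1 + 48*39)) = -33218*(20390 + 39*31/(1 + 1872)) = -33218*(20390 + 39*31/1873) = -33218*(20390 + 39*(1/1873)*31) = -33218*(20390 + 1209/1873) = -33218*38191679/1873 = -1268651193022/1873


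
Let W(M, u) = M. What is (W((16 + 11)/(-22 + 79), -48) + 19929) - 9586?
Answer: 196526/19 ≈ 10343.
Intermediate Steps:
(W((16 + 11)/(-22 + 79), -48) + 19929) - 9586 = ((16 + 11)/(-22 + 79) + 19929) - 9586 = (27/57 + 19929) - 9586 = (27*(1/57) + 19929) - 9586 = (9/19 + 19929) - 9586 = 378660/19 - 9586 = 196526/19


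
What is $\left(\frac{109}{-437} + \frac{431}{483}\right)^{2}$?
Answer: $\frac{34810000}{84217329} \approx 0.41334$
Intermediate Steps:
$\left(\frac{109}{-437} + \frac{431}{483}\right)^{2} = \left(109 \left(- \frac{1}{437}\right) + 431 \cdot \frac{1}{483}\right)^{2} = \left(- \frac{109}{437} + \frac{431}{483}\right)^{2} = \left(\frac{5900}{9177}\right)^{2} = \frac{34810000}{84217329}$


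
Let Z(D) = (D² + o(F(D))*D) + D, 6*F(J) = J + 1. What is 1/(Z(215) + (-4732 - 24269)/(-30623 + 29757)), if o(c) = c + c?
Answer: 866/53651721 ≈ 1.6141e-5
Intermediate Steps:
F(J) = ⅙ + J/6 (F(J) = (J + 1)/6 = (1 + J)/6 = ⅙ + J/6)
o(c) = 2*c
Z(D) = D + D² + D*(⅓ + D/3) (Z(D) = (D² + (2*(⅙ + D/6))*D) + D = (D² + (⅓ + D/3)*D) + D = (D² + D*(⅓ + D/3)) + D = D + D² + D*(⅓ + D/3))
1/(Z(215) + (-4732 - 24269)/(-30623 + 29757)) = 1/((4/3)*215*(1 + 215) + (-4732 - 24269)/(-30623 + 29757)) = 1/((4/3)*215*216 - 29001/(-866)) = 1/(61920 - 29001*(-1/866)) = 1/(61920 + 29001/866) = 1/(53651721/866) = 866/53651721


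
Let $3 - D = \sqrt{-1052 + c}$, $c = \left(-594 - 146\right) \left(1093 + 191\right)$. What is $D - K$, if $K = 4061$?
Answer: $-4058 - 2 i \sqrt{237803} \approx -4058.0 - 975.3 i$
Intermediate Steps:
$c = -950160$ ($c = \left(-740\right) 1284 = -950160$)
$D = 3 - 2 i \sqrt{237803}$ ($D = 3 - \sqrt{-1052 - 950160} = 3 - \sqrt{-951212} = 3 - 2 i \sqrt{237803} \approx 3.0 - 975.3 i$)
$D - K = \left(3 - 2 i \sqrt{237803}\right) - 4061 = -4058 - 2 i \sqrt{237803}$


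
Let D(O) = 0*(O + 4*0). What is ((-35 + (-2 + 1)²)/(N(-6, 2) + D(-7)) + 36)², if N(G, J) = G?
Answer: 15625/9 ≈ 1736.1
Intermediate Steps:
D(O) = 0 (D(O) = 0*(O + 0) = 0*O = 0)
((-35 + (-2 + 1)²)/(N(-6, 2) + D(-7)) + 36)² = ((-35 + (-2 + 1)²)/(-6 + 0) + 36)² = ((-35 + (-1)²)/(-6) + 36)² = ((-35 + 1)*(-⅙) + 36)² = (-34*(-⅙) + 36)² = (17/3 + 36)² = (125/3)² = 15625/9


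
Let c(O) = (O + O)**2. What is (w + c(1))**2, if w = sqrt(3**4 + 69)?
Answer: 166 + 40*sqrt(6) ≈ 263.98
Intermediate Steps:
w = 5*sqrt(6) (w = sqrt(81 + 69) = sqrt(150) = 5*sqrt(6) ≈ 12.247)
c(O) = 4*O**2 (c(O) = (2*O)**2 = 4*O**2)
(w + c(1))**2 = (5*sqrt(6) + 4*1**2)**2 = (5*sqrt(6) + 4*1)**2 = (5*sqrt(6) + 4)**2 = (4 + 5*sqrt(6))**2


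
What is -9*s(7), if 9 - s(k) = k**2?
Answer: 360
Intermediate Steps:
s(k) = 9 - k**2
-9*s(7) = -9*(9 - 1*7**2) = -9*(9 - 1*49) = -9*(9 - 49) = -9*(-40) = 360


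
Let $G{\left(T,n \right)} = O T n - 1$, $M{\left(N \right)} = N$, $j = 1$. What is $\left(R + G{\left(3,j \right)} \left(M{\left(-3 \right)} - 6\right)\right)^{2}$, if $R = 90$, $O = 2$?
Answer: $2025$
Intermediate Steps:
$G{\left(T,n \right)} = -1 + 2 T n$ ($G{\left(T,n \right)} = 2 T n - 1 = -1 + 2 T n$)
$\left(R + G{\left(3,j \right)} \left(M{\left(-3 \right)} - 6\right)\right)^{2} = \left(90 + \left(-1 + 2 \cdot 3 \cdot 1\right) \left(-3 - 6\right)\right)^{2} = \left(90 + \left(-1 + 6\right) \left(-9\right)\right)^{2} = \left(90 + 5 \left(-9\right)\right)^{2} = \left(90 - 45\right)^{2} = 45^{2} = 2025$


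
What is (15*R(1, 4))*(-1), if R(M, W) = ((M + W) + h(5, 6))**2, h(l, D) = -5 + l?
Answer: -375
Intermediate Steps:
R(M, W) = (M + W)**2 (R(M, W) = ((M + W) + (-5 + 5))**2 = ((M + W) + 0)**2 = (M + W)**2)
(15*R(1, 4))*(-1) = (15*(1 + 4)**2)*(-1) = (15*5**2)*(-1) = (15*25)*(-1) = 375*(-1) = -375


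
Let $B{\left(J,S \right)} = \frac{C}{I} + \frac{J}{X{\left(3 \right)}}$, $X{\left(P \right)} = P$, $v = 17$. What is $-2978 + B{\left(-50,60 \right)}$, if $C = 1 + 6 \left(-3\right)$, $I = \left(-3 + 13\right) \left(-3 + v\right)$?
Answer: $- \frac{1257811}{420} \approx -2994.8$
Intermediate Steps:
$I = 140$ ($I = \left(-3 + 13\right) \left(-3 + 17\right) = 10 \cdot 14 = 140$)
$C = -17$ ($C = 1 - 18 = -17$)
$B{\left(J,S \right)} = - \frac{17}{140} + \frac{J}{3}$
$-2978 + B{\left(-50,60 \right)} = -2978 + \left(- \frac{17}{140} + \frac{1}{3} \left(-50\right)\right) = -2978 - \frac{7051}{420} = - \frac{1257811}{420}$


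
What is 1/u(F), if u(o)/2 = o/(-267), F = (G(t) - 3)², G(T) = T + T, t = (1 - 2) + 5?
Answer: -267/50 ≈ -5.3400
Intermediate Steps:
t = 4 (t = -1 + 5 = 4)
G(T) = 2*T
F = 25 (F = (2*4 - 3)² = (8 - 3)² = 5² = 25)
u(o) = -2*o/267 (u(o) = 2*(o/(-267)) = 2*(o*(-1/267)) = 2*(-o/267) = -2*o/267)
1/u(F) = 1/(-2/267*25) = 1/(-50/267) = -267/50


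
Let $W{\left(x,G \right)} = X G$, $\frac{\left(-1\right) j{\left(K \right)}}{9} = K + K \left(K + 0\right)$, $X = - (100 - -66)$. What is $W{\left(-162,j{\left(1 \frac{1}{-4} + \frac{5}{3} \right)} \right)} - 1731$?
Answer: $\frac{27071}{8} \approx 3383.9$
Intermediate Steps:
$X = -166$ ($X = - (100 + 66) = \left(-1\right) 166 = -166$)
$j{\left(K \right)} = - 9 K - 9 K^{2}$ ($j{\left(K \right)} = - 9 \left(K + K \left(K + 0\right)\right) = - 9 \left(K + K K\right) = - 9 \left(K + K^{2}\right) = - 9 K - 9 K^{2}$)
$W{\left(x,G \right)} = - 166 G$
$W{\left(-162,j{\left(1 \frac{1}{-4} + \frac{5}{3} \right)} \right)} - 1731 = - 166 \left(- 9 \left(1 \frac{1}{-4} + \frac{5}{3}\right) \left(1 + \left(1 \frac{1}{-4} + \frac{5}{3}\right)\right)\right) - 1731 = - 166 \left(- 9 \left(1 \left(- \frac{1}{4}\right) + 5 \cdot \frac{1}{3}\right) \left(1 + \left(1 \left(- \frac{1}{4}\right) + 5 \cdot \frac{1}{3}\right)\right)\right) - 1731 = - 166 \left(- 9 \left(- \frac{1}{4} + \frac{5}{3}\right) \left(1 + \left(- \frac{1}{4} + \frac{5}{3}\right)\right)\right) - 1731 = - 166 \left(\left(-9\right) \frac{17}{12} \left(1 + \frac{17}{12}\right)\right) - 1731 = - 166 \left(\left(-9\right) \frac{17}{12} \cdot \frac{29}{12}\right) - 1731 = \left(-166\right) \left(- \frac{493}{16}\right) - 1731 = \frac{40919}{8} - 1731 = \frac{27071}{8}$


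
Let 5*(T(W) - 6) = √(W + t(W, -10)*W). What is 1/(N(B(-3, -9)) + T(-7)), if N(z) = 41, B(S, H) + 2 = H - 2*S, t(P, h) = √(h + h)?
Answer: 5/(235 + √7*√(-1 - 2*I*√5)) ≈ 0.020954 + 0.00038828*I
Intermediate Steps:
t(P, h) = √2*√h (t(P, h) = √(2*h) = √2*√h)
B(S, H) = -2 + H - 2*S (B(S, H) = -2 + (H - 2*S) = -2 + H - 2*S)
T(W) = 6 + √(W + 2*I*W*√5)/5 (T(W) = 6 + √(W + (√2*√(-10))*W)/5 = 6 + √(W + (√2*(I*√10))*W)/5 = 6 + √(W + (2*I*√5)*W)/5 = 6 + √(W + 2*I*W*√5)/5)
1/(N(B(-3, -9)) + T(-7)) = 1/(41 + (6 + √(-7*(1 + 2*I*√5))/5)) = 1/(41 + (6 + √(-7 - 14*I*√5)/5)) = 1/(47 + √(-7 - 14*I*√5)/5)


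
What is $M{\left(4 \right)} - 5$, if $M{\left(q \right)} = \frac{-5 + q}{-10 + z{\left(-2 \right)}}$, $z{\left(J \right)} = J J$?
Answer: $- \frac{29}{6} \approx -4.8333$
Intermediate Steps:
$z{\left(J \right)} = J^{2}$
$M{\left(q \right)} = \frac{5}{6} - \frac{q}{6}$ ($M{\left(q \right)} = \frac{-5 + q}{-10 + \left(-2\right)^{2}} = \frac{-5 + q}{-10 + 4} = \frac{-5 + q}{-6} = \left(-5 + q\right) \left(- \frac{1}{6}\right) = \frac{5}{6} - \frac{q}{6}$)
$M{\left(4 \right)} - 5 = \left(\frac{5}{6} - \frac{2}{3}\right) - 5 = \frac{1}{6} - 5 = - \frac{29}{6}$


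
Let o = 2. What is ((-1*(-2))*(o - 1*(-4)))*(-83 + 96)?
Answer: 156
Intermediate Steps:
((-1*(-2))*(o - 1*(-4)))*(-83 + 96) = ((-1*(-2))*(2 - 1*(-4)))*(-83 + 96) = (2*(2 + 4))*13 = (2*6)*13 = 12*13 = 156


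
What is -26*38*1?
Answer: -988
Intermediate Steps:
-26*38*1 = -988*1 = -988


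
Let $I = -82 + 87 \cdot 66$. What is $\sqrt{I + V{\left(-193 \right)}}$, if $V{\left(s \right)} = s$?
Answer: $\sqrt{5467} \approx 73.939$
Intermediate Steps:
$I = 5660$ ($I = -82 + 5742 = 5660$)
$\sqrt{I + V{\left(-193 \right)}} = \sqrt{5660 - 193} = \sqrt{5467}$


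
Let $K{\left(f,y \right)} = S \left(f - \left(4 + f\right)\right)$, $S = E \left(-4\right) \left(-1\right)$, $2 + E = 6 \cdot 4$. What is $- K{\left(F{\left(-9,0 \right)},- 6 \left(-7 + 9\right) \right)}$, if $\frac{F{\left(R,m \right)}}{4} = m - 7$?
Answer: $352$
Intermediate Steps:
$E = 22$ ($E = -2 + 6 \cdot 4 = -2 + 24 = 22$)
$S = 88$ ($S = 22 \left(-4\right) \left(-1\right) = \left(-88\right) \left(-1\right) = 88$)
$F{\left(R,m \right)} = -28 + 4 m$ ($F{\left(R,m \right)} = 4 \left(m - 7\right) = 4 \left(-7 + m\right) = -28 + 4 m$)
$K{\left(f,y \right)} = -352$ ($K{\left(f,y \right)} = 88 \left(f - \left(4 + f\right)\right) = 88 \left(-4\right) = -352$)
$- K{\left(F{\left(-9,0 \right)},- 6 \left(-7 + 9\right) \right)} = \left(-1\right) \left(-352\right) = 352$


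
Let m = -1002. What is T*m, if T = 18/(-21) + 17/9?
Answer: -21710/21 ≈ -1033.8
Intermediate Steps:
T = 65/63 (T = 18*(-1/21) + 17*(1/9) = -6/7 + 17/9 = 65/63 ≈ 1.0317)
T*m = (65/63)*(-1002) = -21710/21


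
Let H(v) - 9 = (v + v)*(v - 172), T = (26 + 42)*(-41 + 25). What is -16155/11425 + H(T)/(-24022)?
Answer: -6342557247/54890270 ≈ -115.55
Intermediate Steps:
T = -1088 (T = 68*(-16) = -1088)
H(v) = 9 + 2*v*(-172 + v) (H(v) = 9 + (v + v)*(v - 172) = 9 + (2*v)*(-172 + v) = 9 + 2*v*(-172 + v))
-16155/11425 + H(T)/(-24022) = -16155/11425 + (9 - 344*(-1088) + 2*(-1088)**2)/(-24022) = -16155*1/11425 + (9 + 374272 + 2*1183744)*(-1/24022) = -3231/2285 + (9 + 374272 + 2367488)*(-1/24022) = -3231/2285 + 2741769*(-1/24022) = -3231/2285 - 2741769/24022 = -6342557247/54890270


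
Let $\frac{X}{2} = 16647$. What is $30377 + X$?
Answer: $63671$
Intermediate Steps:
$X = 33294$ ($X = 2 \cdot 16647 = 33294$)
$30377 + X = 30377 + 33294 = 63671$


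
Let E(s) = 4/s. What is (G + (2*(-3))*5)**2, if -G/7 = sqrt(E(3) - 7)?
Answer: 1867/3 + 140*I*sqrt(51) ≈ 622.33 + 999.8*I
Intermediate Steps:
G = -7*I*sqrt(51)/3 (G = -7*sqrt(4/3 - 7) = -7*I*sqrt(51)/3 ≈ -16.663*I)
(G + (2*(-3))*5)**2 = (-7*I*sqrt(51)/3 + (2*(-3))*5)**2 = (-7*I*sqrt(51)/3 - 6*5)**2 = (-7*I*sqrt(51)/3 - 30)**2 = (-30 - 7*I*sqrt(51)/3)**2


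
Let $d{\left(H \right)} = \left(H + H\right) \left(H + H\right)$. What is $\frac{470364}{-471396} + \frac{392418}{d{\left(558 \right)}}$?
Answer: $- \frac{618570047}{906023112} \approx -0.68273$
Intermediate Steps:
$d{\left(H \right)} = 4 H^{2}$ ($d{\left(H \right)} = 2 H 2 H = 4 H^{2}$)
$\frac{470364}{-471396} + \frac{392418}{d{\left(558 \right)}} = \frac{470364}{-471396} + \frac{392418}{4 \cdot 558^{2}} = 470364 \left(- \frac{1}{471396}\right) + \frac{392418}{4 \cdot 311364} = - \frac{39197}{39283} + \frac{392418}{1245456} = - \frac{39197}{39283} + 392418 \cdot \frac{1}{1245456} = - \frac{39197}{39283} + \frac{7267}{23064} = - \frac{618570047}{906023112}$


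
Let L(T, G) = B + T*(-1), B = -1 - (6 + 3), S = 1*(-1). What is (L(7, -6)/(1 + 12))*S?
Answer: 17/13 ≈ 1.3077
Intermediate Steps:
S = -1
B = -10 (B = -1 - 1*9 = -1 - 9 = -10)
L(T, G) = -10 - T (L(T, G) = -10 + T*(-1) = -10 - T)
(L(7, -6)/(1 + 12))*S = ((-10 - 1*7)/(1 + 12))*(-1) = ((-10 - 7)/13)*(-1) = -17*1/13*(-1) = -17/13*(-1) = 17/13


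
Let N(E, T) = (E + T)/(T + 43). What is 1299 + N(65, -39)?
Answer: 2611/2 ≈ 1305.5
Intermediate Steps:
N(E, T) = (E + T)/(43 + T)
1299 + N(65, -39) = 1299 + (65 - 39)/(43 - 39) = 1299 + 26/4 = 1299 + (¼)*26 = 1299 + 13/2 = 2611/2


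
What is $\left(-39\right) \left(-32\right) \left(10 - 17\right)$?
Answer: $-8736$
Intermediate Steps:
$\left(-39\right) \left(-32\right) \left(10 - 17\right) = 1248 \left(-7\right) = -8736$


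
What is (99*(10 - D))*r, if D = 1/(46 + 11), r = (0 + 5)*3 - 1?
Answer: 262878/19 ≈ 13836.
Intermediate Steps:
r = 14 (r = 5*3 - 1 = 15 - 1 = 14)
D = 1/57 ≈ 0.017544
(99*(10 - D))*r = (99*(10 - 1*1/57))*14 = (99*(10 - 1/57))*14 = (99*(569/57))*14 = (18777/19)*14 = 262878/19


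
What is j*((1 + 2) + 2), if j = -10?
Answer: -50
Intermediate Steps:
j*((1 + 2) + 2) = -10*((1 + 2) + 2) = -10*(3 + 2) = -10*5 = -50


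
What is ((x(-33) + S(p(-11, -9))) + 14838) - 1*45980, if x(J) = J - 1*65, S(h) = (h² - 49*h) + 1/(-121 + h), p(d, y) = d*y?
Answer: -578381/22 ≈ -26290.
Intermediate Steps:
S(h) = h² + 1/(-121 + h) - 49*h
x(J) = -65 + J (x(J) = J - 65 = -65 + J)
((x(-33) + S(p(-11, -9))) + 14838) - 1*45980 = (((-65 - 33) + (1 + (-11*(-9))³ - 170*(-11*(-9))² + 5929*(-11*(-9)))/(-121 - 11*(-9))) + 14838) - 1*45980 = ((-98 + (1 + 99³ - 170*99² + 5929*99)/(-121 + 99)) + 14838) - 45980 = ((-98 + (1 + 970299 - 170*9801 + 586971)/(-22)) + 14838) - 45980 = ((-98 - (1 + 970299 - 1666170 + 586971)/22) + 14838) - 45980 = ((-98 - 1/22*(-108899)) + 14838) - 45980 = ((-98 + 108899/22) + 14838) - 45980 = (106743/22 + 14838) - 45980 = 433179/22 - 45980 = -578381/22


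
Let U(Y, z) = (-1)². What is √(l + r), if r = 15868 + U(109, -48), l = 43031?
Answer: 10*√589 ≈ 242.69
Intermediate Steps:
U(Y, z) = 1
r = 15869 (r = 15868 + 1 = 15869)
√(l + r) = √(43031 + 15869) = √58900 = 10*√589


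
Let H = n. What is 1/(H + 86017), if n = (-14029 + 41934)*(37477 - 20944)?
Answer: 1/461439382 ≈ 2.1671e-9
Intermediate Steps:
n = 461353365 (n = 27905*16533 = 461353365)
H = 461353365
1/(H + 86017) = 1/(461353365 + 86017) = 1/461439382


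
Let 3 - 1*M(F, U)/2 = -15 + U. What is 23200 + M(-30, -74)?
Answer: 23384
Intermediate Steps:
M(F, U) = 36 - 2*U (M(F, U) = 6 - 2*(-15 + U) = 6 + (30 - 2*U) = 36 - 2*U)
23200 + M(-30, -74) = 23200 + (36 - 2*(-74)) = 23200 + (36 + 148) = 23200 + 184 = 23384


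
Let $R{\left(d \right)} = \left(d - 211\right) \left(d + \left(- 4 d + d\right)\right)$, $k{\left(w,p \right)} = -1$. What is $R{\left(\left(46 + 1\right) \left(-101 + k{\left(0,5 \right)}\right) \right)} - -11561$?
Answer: $-47976379$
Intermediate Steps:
$R{\left(d \right)} = - 2 d \left(-211 + d\right)$ ($R{\left(d \right)} = \left(-211 + d\right) \left(d - 3 d\right) = \left(-211 + d\right) \left(- 2 d\right) = - 2 d \left(-211 + d\right)$)
$R{\left(\left(46 + 1\right) \left(-101 + k{\left(0,5 \right)}\right) \right)} - -11561 = 2 \left(46 + 1\right) \left(-101 - 1\right) \left(211 - \left(46 + 1\right) \left(-101 - 1\right)\right) - -11561 = 2 \cdot 47 \left(-102\right) \left(211 - 47 \left(-102\right)\right) + 11561 = 2 \left(-4794\right) \left(211 - -4794\right) + 11561 = 2 \left(-4794\right) \left(211 + 4794\right) + 11561 = 2 \left(-4794\right) 5005 + 11561 = -47987940 + 11561 = -47976379$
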